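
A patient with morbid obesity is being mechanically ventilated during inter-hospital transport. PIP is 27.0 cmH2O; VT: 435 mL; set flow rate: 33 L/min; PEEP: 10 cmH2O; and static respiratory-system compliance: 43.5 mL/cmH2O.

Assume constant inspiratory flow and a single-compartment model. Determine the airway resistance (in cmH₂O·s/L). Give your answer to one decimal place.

12.7

Flow: 33 L/min ÷ 60 = 0.55 L/s.
Equation of motion (constant flow): PIP = Vt/C + R·V̇ + PEEP.
R·V̇ = PIP − Vt/C − PEEP = 27.0 − 435/43.5 − 10 = 27.0 − 10.0 − 10 = 7.0 cmH2O.
R = 7.0 / 0.55 = 12.727 cmH2O·s/L.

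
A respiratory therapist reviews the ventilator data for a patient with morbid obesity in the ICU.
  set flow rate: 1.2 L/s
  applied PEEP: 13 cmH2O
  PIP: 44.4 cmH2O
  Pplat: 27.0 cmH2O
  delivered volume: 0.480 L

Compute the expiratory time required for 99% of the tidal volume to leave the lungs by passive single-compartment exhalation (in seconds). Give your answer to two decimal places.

R = (PIP − Pplat)/V̇ = (44.4 − 27.0) / 1.2 = 17.4/1.2 = 14.5 cmH2O·s/L.
C = Vt/(Pplat − PEEP) = 480.0 / (27.0 − 13) = 480.0/14.0 = 34.286 mL/cmH2O.
τ = R × C = 14.5 × 0.03429 L/cmH2O = 0.4972 s.
t = −τ·ln(1 − 0.99) = −0.4972·ln(0.01) = 2.29 s.

2.29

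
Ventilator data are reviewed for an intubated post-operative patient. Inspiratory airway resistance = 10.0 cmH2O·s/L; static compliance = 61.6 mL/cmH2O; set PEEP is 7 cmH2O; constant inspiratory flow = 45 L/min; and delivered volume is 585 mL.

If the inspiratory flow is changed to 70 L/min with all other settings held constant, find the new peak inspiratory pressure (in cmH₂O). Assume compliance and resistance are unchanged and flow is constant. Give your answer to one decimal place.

28.2

Flow: 45 L/min ÷ 60 = 0.75 L/s.
New flow: 70 L/min ÷ 60 = 1.1667 L/s.
PIP = Vt/C + R·V̇ + PEEP (constant-flow equation of motion).
Only the resistive term changes: ΔPIP = R × ΔV̇ = 10.0 × (1.1667 − 0.75) = 10.0 × 0.4167 = 4.167 cmH2O.
Original PIP = 585/61.6 + 10.0×0.75 + 7 = 23.997 cmH2O; new PIP = 23.997 + (4.167) = 28.164 cmH2O.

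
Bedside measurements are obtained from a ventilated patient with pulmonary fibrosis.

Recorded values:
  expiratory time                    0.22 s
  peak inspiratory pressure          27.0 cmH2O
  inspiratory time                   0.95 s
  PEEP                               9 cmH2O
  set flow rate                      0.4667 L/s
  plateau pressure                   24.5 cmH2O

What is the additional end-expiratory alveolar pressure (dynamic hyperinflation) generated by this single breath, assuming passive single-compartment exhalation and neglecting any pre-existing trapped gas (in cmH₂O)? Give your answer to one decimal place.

3.7

Vt = flow × Ti = 0.4667 L/s × 0.95 s × 1000 mL/L = 443.37 mL.
R = (PIP − Pplat)/V̇ = (27.0 − 24.5) / 0.4667 = 2.5/0.4667 = 5.357 cmH2O·s/L.
C = Vt/(Pplat − PEEP) = 443.37 / (24.5 − 9) = 443.37/15.5 = 28.605 mL/cmH2O.
τ = R × C = 5.357 × 0.02861 L/cmH2O = 0.1533 s.
Fraction remaining = e^(−Te/τ) = e^(−0.22/0.1533) = 0.2381; trapped volume = 443.37 × 0.2381 = 105.57 mL.
Additional alveolar pressure from trapping ≈ V_trapped / C = 105.57 / 28.605 = 3.691 cmH2O.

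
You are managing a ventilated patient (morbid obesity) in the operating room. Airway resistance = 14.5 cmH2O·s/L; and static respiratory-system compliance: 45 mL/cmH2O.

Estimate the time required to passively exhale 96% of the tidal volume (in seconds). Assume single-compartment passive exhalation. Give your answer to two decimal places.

2.10

τ = R × C = 14.5 × 45 mL/cmH2O = 14.5 × 0.045 L/cmH2O = 0.6525 s.
Exhaled fraction f = 1 − e^(−t/τ) → t = −τ·ln(1 − f) = −0.6525·ln(0.04) = 2.1 s.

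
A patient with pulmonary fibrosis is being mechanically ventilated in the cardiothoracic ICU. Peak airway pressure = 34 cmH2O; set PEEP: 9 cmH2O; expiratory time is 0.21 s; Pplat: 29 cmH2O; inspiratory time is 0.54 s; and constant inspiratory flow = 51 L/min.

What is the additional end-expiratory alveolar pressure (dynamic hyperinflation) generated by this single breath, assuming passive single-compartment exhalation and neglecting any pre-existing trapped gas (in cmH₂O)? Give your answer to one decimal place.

4.2

Flow: 51 L/min ÷ 60 = 0.85 L/s.
Vt = flow × Ti = 0.85 L/s × 0.54 s × 1000 mL/L = 459.0 mL.
R = (PIP − Pplat)/V̇ = (34 − 29) / 0.85 = 5.0/0.85 = 5.882 cmH2O·s/L.
C = Vt/(Pplat − PEEP) = 459.0 / (29 − 9) = 459.0/20.0 = 22.95 mL/cmH2O.
τ = R × C = 5.882 × 0.02295 L/cmH2O = 0.135 s.
Fraction remaining = e^(−Te/τ) = e^(−0.21/0.135) = 0.2111; trapped volume = 459.0 × 0.2111 = 96.895 mL.
Additional alveolar pressure from trapping ≈ V_trapped / C = 96.895 / 22.95 = 4.222 cmH2O.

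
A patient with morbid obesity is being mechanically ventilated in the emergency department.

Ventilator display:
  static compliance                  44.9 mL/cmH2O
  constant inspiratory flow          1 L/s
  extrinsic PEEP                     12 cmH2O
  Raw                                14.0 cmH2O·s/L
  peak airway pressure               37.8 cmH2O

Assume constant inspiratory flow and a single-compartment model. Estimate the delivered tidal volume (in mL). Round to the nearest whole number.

Equation of motion (constant flow): PIP = Vt/C + R·V̇ + PEEP.
Vt/C = PIP − R·V̇ − PEEP = 37.8 − 14.0 − 12 = 11.8 cmH2O.
Vt = C × 11.8 = 44.9 × 11.8 = 529.82 mL.

530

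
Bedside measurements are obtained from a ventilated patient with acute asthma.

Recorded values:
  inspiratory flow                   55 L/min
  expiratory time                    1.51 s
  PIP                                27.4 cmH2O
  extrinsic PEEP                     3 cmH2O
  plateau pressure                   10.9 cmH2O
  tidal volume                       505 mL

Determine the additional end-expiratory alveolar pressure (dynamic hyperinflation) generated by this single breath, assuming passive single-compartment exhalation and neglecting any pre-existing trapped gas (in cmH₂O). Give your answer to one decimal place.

2.1

Flow: 55 L/min ÷ 60 = 0.9167 L/s.
R = (PIP − Pplat)/V̇ = (27.4 − 10.9) / 0.9167 = 16.5/0.9167 = 17.999 cmH2O·s/L.
C = Vt/(Pplat − PEEP) = 505.0 / (10.9 − 3) = 505.0/7.9 = 63.924 mL/cmH2O.
τ = R × C = 17.999 × 0.06392 L/cmH2O = 1.15 s.
Fraction remaining = e^(−Te/τ) = e^(−1.51/1.15) = 0.269; trapped volume = 505.0 × 0.269 = 135.85 mL.
Additional alveolar pressure from trapping ≈ V_trapped / C = 135.85 / 63.924 = 2.125 cmH2O.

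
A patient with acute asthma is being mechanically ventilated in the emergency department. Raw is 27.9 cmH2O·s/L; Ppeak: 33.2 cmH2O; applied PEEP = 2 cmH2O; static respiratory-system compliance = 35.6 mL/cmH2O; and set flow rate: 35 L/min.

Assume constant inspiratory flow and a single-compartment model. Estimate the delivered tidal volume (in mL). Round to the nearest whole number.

531

Flow: 35 L/min ÷ 60 = 0.5833 L/s.
Equation of motion (constant flow): PIP = Vt/C + R·V̇ + PEEP.
Vt/C = PIP − R·V̇ − PEEP = 33.2 − 16.274 − 2 = 14.926 cmH2O.
Vt = C × 14.926 = 35.6 × 14.926 = 531.37 mL.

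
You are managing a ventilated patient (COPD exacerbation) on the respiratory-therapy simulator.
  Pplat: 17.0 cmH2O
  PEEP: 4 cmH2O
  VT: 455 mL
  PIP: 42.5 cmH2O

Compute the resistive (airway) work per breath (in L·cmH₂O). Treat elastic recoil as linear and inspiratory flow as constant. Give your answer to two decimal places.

With constant inspiratory flow the resistive pressure is constant at PIP − Pplat = 42.5 − 17.0 = 25.5 cmH2O, so resistive work = 25.5 × 0.455 = 11.603 L·cmH2O.

11.60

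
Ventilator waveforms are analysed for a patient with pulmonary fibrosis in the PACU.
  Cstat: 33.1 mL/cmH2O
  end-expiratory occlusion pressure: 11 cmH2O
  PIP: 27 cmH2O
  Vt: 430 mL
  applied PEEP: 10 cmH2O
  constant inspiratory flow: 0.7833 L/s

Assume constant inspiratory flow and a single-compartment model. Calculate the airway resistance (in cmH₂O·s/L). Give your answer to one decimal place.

3.8

Total PEEP = 11 cmH2O (set 10 + intrinsic 1); this is the baseline alveolar pressure.
Equation of motion (constant flow): PIP = Vt/C + R·V̇ + PEEP.
R·V̇ = PIP − Vt/C − PEEP = 27 − 430/33.1 − 11 = 27 − 12.991 − 11 = 3.009 cmH2O.
R = 3.009 / 0.7833 = 3.841 cmH2O·s/L.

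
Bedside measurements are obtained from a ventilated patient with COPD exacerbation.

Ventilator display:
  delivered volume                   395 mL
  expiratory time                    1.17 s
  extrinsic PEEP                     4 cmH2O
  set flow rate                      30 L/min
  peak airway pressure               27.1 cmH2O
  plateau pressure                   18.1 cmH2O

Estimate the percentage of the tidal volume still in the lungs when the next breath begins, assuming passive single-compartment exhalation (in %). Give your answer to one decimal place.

9.8

Flow: 30 L/min ÷ 60 = 0.5 L/s.
R = (PIP − Pplat)/V̇ = (27.1 − 18.1) / 0.5 = 9.0/0.5 = 18.0 cmH2O·s/L.
C = Vt/(Pplat − PEEP) = 395.0 / (18.1 − 4) = 395.0/14.1 = 28.014 mL/cmH2O.
τ = R × C = 18.0 × 0.02801 L/cmH2O = 0.5042 s.
Fraction remaining at end-expiration = e^(−Te/τ) = e^(−1.17/0.5042) = 0.09822 → 9.822%.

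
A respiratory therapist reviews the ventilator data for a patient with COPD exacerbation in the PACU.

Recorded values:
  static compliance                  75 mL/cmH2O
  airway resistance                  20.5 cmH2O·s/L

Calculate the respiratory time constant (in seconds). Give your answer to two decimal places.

τ = R × C = 20.5 × 75 mL/cmH2O = 20.5 × 0.075 L/cmH2O = 1.538 s.

1.54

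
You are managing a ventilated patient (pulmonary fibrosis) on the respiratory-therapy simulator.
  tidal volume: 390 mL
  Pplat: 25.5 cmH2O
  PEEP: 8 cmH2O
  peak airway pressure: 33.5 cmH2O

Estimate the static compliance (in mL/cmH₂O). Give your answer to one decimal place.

Cstat = Vt / (Pplat − PEEP) = 390 / (25.5 − 8) = 390 / 17.5 = 22.286 mL/cmH2O.

22.3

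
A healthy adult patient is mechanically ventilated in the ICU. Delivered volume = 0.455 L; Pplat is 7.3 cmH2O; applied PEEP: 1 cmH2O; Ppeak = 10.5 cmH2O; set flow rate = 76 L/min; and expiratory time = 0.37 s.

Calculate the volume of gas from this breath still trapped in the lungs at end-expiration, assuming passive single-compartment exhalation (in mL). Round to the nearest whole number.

Flow: 76 L/min ÷ 60 = 1.2667 L/s.
R = (PIP − Pplat)/V̇ = (10.5 − 7.3) / 1.2667 = 3.2/1.2667 = 2.526 cmH2O·s/L.
C = Vt/(Pplat − PEEP) = 455.0 / (7.3 − 1) = 455.0/6.3 = 72.222 mL/cmH2O.
τ = R × C = 2.526 × 0.07222 L/cmH2O = 0.1824 s.
Fraction remaining = e^(−Te/τ) = e^(−0.37/0.1824) = 0.1315.
Trapped volume = 455.0 × 0.1315 = 59.833 mL.

60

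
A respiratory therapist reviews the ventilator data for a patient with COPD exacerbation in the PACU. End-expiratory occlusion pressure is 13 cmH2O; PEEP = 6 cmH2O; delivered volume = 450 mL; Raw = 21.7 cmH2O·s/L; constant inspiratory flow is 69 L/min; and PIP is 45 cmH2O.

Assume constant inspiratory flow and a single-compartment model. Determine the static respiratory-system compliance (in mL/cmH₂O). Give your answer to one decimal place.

63.9

Flow: 69 L/min ÷ 60 = 1.15 L/s.
Total PEEP = 13 cmH2O (set 6 + intrinsic 7); this is the baseline alveolar pressure.
Equation of motion (constant flow): PIP = Vt/C + R·V̇ + PEEP.
Vt/C = PIP − R·V̇ − PEEP = 45 − 21.7×1.15 − 13 = 45 − 24.955 − 13 = 7.045 cmH2O.
C = Vt / 7.045 = 450 / 7.045 = 63.875 mL/cmH2O.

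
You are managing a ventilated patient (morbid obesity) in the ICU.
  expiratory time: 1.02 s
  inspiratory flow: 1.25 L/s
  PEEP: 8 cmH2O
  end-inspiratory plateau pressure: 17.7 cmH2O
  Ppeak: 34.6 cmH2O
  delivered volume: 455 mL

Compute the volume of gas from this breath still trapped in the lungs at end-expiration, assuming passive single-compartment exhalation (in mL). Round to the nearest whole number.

R = (PIP − Pplat)/V̇ = (34.6 − 17.7) / 1.25 = 16.9/1.25 = 13.52 cmH2O·s/L.
C = Vt/(Pplat − PEEP) = 455.0 / (17.7 − 8) = 455.0/9.7 = 46.907 mL/cmH2O.
τ = R × C = 13.52 × 0.04691 L/cmH2O = 0.6342 s.
Fraction remaining = e^(−Te/τ) = e^(−1.02/0.6342) = 0.2002.
Trapped volume = 455.0 × 0.2002 = 91.091 mL.

91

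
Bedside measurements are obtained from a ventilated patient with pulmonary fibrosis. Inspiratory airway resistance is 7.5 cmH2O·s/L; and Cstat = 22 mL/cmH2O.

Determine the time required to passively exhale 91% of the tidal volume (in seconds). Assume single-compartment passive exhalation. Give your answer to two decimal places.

τ = R × C = 7.5 × 22 mL/cmH2O = 7.5 × 0.022 L/cmH2O = 0.165 s.
Exhaled fraction f = 1 − e^(−t/τ) → t = −τ·ln(1 − f) = −0.165·ln(0.09) = 0.3973 s.

0.40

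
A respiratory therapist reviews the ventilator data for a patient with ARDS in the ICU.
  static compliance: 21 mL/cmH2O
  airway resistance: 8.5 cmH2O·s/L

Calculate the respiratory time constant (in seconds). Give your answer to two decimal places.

0.18

τ = R × C = 8.5 × 21 mL/cmH2O = 8.5 × 0.021 L/cmH2O = 0.1785 s.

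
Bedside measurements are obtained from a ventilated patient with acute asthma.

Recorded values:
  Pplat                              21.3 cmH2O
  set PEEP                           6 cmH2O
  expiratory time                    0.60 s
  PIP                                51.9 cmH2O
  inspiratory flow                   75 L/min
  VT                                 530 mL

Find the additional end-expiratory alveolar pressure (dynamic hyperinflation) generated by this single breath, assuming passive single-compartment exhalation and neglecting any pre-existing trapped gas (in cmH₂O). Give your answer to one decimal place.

Flow: 75 L/min ÷ 60 = 1.25 L/s.
R = (PIP − Pplat)/V̇ = (51.9 − 21.3) / 1.25 = 30.6/1.25 = 24.48 cmH2O·s/L.
C = Vt/(Pplat − PEEP) = 530.0 / (21.3 − 6) = 530.0/15.3 = 34.641 mL/cmH2O.
τ = R × C = 24.48 × 0.03464 L/cmH2O = 0.848 s.
Fraction remaining = e^(−Te/τ) = e^(−0.60/0.848) = 0.4929; trapped volume = 530.0 × 0.4929 = 261.24 mL.
Additional alveolar pressure from trapping ≈ V_trapped / C = 261.24 / 34.641 = 7.541 cmH2O.

7.5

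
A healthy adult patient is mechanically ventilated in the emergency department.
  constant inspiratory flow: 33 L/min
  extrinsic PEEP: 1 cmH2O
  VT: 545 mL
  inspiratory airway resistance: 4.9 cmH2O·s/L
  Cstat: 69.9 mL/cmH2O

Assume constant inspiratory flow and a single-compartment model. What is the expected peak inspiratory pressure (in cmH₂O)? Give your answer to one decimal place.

Flow: 33 L/min ÷ 60 = 0.55 L/s.
Equation of motion (constant flow): PIP = Vt/C + R·V̇ + PEEP.
PIP = 545/69.9 + 4.9×0.55 + 1 = 7.797 + 2.695 + 1 = 11.492 cmH2O.

11.5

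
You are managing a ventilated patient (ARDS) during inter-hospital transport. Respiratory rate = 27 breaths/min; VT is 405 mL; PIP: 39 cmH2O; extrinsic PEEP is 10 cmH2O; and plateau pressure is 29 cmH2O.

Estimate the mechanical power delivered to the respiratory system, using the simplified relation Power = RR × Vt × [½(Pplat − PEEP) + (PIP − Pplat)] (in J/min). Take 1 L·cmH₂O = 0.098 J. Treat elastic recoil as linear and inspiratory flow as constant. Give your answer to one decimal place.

Per-breath work = Vt × [½(Pplat−PEEP) + (PIP−Pplat)] = 0.405 × [0.5×19.0 + 10.0] = 0.405 × 19.5 = 7.898 L·cmH2O.
Power = 27 × 7.898 = 213.25 L·cmH2O/min.
× 0.098 J/(L·cmH2O) → 20.899 J/min.

20.9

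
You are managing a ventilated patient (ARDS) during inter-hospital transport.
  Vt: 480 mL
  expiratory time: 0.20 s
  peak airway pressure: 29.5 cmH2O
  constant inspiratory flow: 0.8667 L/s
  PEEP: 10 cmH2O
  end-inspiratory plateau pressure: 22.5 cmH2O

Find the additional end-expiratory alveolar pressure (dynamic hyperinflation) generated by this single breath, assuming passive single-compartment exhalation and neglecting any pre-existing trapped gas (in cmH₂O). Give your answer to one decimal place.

R = (PIP − Pplat)/V̇ = (29.5 − 22.5) / 0.8667 = 7.0/0.8667 = 8.077 cmH2O·s/L.
C = Vt/(Pplat − PEEP) = 480.0 / (22.5 − 10) = 480.0/12.5 = 38.4 mL/cmH2O.
τ = R × C = 8.077 × 0.0384 L/cmH2O = 0.3102 s.
Fraction remaining = e^(−Te/τ) = e^(−0.20/0.3102) = 0.5248; trapped volume = 480.0 × 0.5248 = 251.9 mL.
Additional alveolar pressure from trapping ≈ V_trapped / C = 251.9 / 38.4 = 6.56 cmH2O.

6.6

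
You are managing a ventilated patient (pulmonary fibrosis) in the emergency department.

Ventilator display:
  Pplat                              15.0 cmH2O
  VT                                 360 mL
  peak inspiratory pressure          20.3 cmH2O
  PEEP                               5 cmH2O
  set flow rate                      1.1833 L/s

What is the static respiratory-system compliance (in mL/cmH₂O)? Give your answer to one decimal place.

Cstat = Vt / (Pplat − PEEP) = 360 / (15.0 − 5) = 360 / 10.0 = 36.0 mL/cmH2O.

36.0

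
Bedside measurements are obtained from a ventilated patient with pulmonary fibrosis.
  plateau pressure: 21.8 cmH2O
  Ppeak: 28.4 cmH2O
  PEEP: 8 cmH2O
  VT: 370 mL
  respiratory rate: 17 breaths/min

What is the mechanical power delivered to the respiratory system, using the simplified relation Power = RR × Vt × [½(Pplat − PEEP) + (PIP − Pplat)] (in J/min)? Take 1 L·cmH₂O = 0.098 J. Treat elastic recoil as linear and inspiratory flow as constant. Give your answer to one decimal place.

8.3

Per-breath work = Vt × [½(Pplat−PEEP) + (PIP−Pplat)] = 0.370 × [0.5×13.8 + 6.6] = 0.370 × 13.5 = 4.995 L·cmH2O.
Power = 17 × 4.995 = 84.915 L·cmH2O/min.
× 0.098 J/(L·cmH2O) → 8.322 J/min.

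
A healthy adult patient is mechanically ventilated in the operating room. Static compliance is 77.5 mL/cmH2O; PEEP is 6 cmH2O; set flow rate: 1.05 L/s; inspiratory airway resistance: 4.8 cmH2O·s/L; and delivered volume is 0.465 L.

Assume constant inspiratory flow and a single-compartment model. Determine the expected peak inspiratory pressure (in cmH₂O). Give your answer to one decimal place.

Equation of motion (constant flow): PIP = Vt/C + R·V̇ + PEEP.
PIP = 465/77.5 + 4.8×1.05 + 6 = 6.0 + 5.04 + 6 = 17.04 cmH2O.

17.0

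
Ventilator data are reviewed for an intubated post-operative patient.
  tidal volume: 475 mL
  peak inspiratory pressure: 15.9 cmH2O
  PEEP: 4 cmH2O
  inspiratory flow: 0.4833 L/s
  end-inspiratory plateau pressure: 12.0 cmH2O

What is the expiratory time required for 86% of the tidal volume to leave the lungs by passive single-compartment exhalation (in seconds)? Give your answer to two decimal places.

0.94

R = (PIP − Pplat)/V̇ = (15.9 − 12.0) / 0.4833 = 3.9/0.4833 = 8.07 cmH2O·s/L.
C = Vt/(Pplat − PEEP) = 475.0 / (12.0 − 4) = 475.0/8.0 = 59.375 mL/cmH2O.
τ = R × C = 8.07 × 0.05938 L/cmH2O = 0.4792 s.
t = −τ·ln(1 − 0.86) = −0.4792·ln(0.14) = 0.9422 s.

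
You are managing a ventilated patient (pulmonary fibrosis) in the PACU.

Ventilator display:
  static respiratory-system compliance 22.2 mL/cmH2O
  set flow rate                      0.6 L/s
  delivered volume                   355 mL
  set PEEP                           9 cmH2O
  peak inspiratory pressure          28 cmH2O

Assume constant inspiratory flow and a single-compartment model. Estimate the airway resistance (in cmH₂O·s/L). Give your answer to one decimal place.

Equation of motion (constant flow): PIP = Vt/C + R·V̇ + PEEP.
R·V̇ = PIP − Vt/C − PEEP = 28 − 355/22.2 − 9 = 28 − 15.991 − 9 = 3.009 cmH2O.
R = 3.009 / 0.6 = 5.015 cmH2O·s/L.

5.0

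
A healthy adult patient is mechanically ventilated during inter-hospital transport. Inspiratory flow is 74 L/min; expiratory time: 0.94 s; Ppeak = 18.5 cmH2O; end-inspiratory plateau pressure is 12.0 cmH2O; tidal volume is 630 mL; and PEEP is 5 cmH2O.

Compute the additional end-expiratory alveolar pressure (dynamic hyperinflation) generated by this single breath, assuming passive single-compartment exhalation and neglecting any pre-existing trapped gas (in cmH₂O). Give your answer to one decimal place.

1.0

Flow: 74 L/min ÷ 60 = 1.2333 L/s.
R = (PIP − Pplat)/V̇ = (18.5 − 12.0) / 1.2333 = 6.5/1.2333 = 5.27 cmH2O·s/L.
C = Vt/(Pplat − PEEP) = 630.0 / (12.0 − 5) = 630.0/7.0 = 90.0 mL/cmH2O.
τ = R × C = 5.27 × 0.09 L/cmH2O = 0.4743 s.
Fraction remaining = e^(−Te/τ) = e^(−0.94/0.4743) = 0.1378; trapped volume = 630.0 × 0.1378 = 86.814 mL.
Additional alveolar pressure from trapping ≈ V_trapped / C = 86.814 / 90.0 = 0.9646 cmH2O.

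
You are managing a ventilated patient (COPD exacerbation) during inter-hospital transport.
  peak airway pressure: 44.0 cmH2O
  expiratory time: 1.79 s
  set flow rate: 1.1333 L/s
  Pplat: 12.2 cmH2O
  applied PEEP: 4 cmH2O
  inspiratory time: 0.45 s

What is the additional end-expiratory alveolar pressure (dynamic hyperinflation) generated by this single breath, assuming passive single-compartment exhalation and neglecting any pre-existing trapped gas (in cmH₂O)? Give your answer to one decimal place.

Vt = flow × Ti = 1.1333 L/s × 0.45 s × 1000 mL/L = 509.99 mL.
R = (PIP − Pplat)/V̇ = (44.0 − 12.2) / 1.1333 = 31.8/1.1333 = 28.06 cmH2O·s/L.
C = Vt/(Pplat − PEEP) = 509.99 / (12.2 − 4) = 509.99/8.2 = 62.194 mL/cmH2O.
τ = R × C = 28.06 × 0.06219 L/cmH2O = 1.745 s.
Fraction remaining = e^(−Te/τ) = e^(−1.79/1.745) = 0.3585; trapped volume = 509.99 × 0.3585 = 182.83 mL.
Additional alveolar pressure from trapping ≈ V_trapped / C = 182.83 / 62.194 = 2.94 cmH2O.

2.9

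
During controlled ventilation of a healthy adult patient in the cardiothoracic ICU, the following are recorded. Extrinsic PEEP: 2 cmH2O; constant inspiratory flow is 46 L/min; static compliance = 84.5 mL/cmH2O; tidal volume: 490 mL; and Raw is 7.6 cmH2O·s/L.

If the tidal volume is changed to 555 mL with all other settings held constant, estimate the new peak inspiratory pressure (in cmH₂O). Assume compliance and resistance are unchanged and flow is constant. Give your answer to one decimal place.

14.4

Flow: 46 L/min ÷ 60 = 0.7667 L/s.
PIP = Vt/C + R·V̇ + PEEP (constant-flow equation of motion).
Only the elastic term changes: ΔPIP = ΔVt / C = (555 − 490) / 84.5 = 0.7692 cmH2O.
Original PIP = 490/84.5 + 7.6×0.7667 + 2 = 13.626 cmH2O; new PIP = 13.626 + (0.7692) = 14.395 cmH2O.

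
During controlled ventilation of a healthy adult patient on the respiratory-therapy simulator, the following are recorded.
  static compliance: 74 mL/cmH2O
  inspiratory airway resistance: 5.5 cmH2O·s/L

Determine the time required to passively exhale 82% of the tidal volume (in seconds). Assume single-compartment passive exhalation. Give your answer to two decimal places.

0.70

τ = R × C = 5.5 × 74 mL/cmH2O = 5.5 × 0.074 L/cmH2O = 0.407 s.
Exhaled fraction f = 1 − e^(−t/τ) → t = −τ·ln(1 − f) = −0.407·ln(0.18) = 0.6979 s.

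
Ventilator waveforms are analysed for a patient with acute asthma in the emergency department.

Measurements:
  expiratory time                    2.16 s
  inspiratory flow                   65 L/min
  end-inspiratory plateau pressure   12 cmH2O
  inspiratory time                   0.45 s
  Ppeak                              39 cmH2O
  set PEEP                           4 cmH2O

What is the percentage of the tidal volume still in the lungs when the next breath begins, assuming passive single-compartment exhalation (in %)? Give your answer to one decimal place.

24.1

Flow: 65 L/min ÷ 60 = 1.0833 L/s.
Vt = flow × Ti = 1.0833 L/s × 0.45 s × 1000 mL/L = 487.49 mL.
R = (PIP − Pplat)/V̇ = (39 − 12) / 1.0833 = 27.0/1.0833 = 24.924 cmH2O·s/L.
C = Vt/(Pplat − PEEP) = 487.49 / (12 − 4) = 487.49/8.0 = 60.936 mL/cmH2O.
τ = R × C = 24.924 × 0.06094 L/cmH2O = 1.519 s.
Fraction remaining at end-expiration = e^(−Te/τ) = e^(−2.16/1.519) = 0.2412 → 24.12%.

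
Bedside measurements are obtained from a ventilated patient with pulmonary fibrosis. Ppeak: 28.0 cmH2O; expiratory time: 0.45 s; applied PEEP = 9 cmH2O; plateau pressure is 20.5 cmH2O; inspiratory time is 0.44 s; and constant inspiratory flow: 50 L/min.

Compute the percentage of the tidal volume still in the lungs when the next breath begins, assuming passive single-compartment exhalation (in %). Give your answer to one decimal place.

Flow: 50 L/min ÷ 60 = 0.8333 L/s.
Vt = flow × Ti = 0.8333 L/s × 0.44 s × 1000 mL/L = 366.65 mL.
R = (PIP − Pplat)/V̇ = (28.0 − 20.5) / 0.8333 = 7.5/0.8333 = 9.0 cmH2O·s/L.
C = Vt/(Pplat − PEEP) = 366.65 / (20.5 − 9) = 366.65/11.5 = 31.883 mL/cmH2O.
τ = R × C = 9.0 × 0.03188 L/cmH2O = 0.2869 s.
Fraction remaining at end-expiration = e^(−Te/τ) = e^(−0.45/0.2869) = 0.2084 → 20.84%.

20.8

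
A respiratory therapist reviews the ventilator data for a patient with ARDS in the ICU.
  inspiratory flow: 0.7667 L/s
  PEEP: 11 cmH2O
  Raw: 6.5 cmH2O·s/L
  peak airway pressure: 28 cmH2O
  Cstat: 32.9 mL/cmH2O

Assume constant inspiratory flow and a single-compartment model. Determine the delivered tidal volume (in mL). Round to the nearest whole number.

Equation of motion (constant flow): PIP = Vt/C + R·V̇ + PEEP.
Vt/C = PIP − R·V̇ − PEEP = 28 − 4.984 − 11 = 12.016 cmH2O.
Vt = C × 12.016 = 32.9 × 12.016 = 395.33 mL.

395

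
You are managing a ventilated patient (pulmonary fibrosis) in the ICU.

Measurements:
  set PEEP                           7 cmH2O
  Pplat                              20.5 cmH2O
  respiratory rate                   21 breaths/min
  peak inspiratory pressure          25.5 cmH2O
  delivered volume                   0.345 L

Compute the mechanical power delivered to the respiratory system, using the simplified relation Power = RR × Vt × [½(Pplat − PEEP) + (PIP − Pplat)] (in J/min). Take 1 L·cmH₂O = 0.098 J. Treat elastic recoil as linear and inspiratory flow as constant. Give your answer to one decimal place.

8.3

Per-breath work = Vt × [½(Pplat−PEEP) + (PIP−Pplat)] = 0.345 × [0.5×13.5 + 5.0] = 0.345 × 11.75 = 4.054 L·cmH2O.
Power = 21 × 4.054 = 85.134 L·cmH2O/min.
× 0.098 J/(L·cmH2O) → 8.343 J/min.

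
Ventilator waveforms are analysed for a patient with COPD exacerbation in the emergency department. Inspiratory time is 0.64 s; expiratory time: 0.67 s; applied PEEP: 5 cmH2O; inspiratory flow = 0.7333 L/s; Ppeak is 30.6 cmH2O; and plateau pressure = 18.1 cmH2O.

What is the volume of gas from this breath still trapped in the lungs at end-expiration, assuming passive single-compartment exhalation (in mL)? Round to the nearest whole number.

Vt = flow × Ti = 0.7333 L/s × 0.64 s × 1000 mL/L = 469.31 mL.
R = (PIP − Pplat)/V̇ = (30.6 − 18.1) / 0.7333 = 12.5/0.7333 = 17.046 cmH2O·s/L.
C = Vt/(Pplat − PEEP) = 469.31 / (18.1 − 5) = 469.31/13.1 = 35.825 mL/cmH2O.
τ = R × C = 17.046 × 0.03583 L/cmH2O = 0.6108 s.
Fraction remaining = e^(−Te/τ) = e^(−0.67/0.6108) = 0.3339.
Trapped volume = 469.31 × 0.3339 = 156.7 mL.

157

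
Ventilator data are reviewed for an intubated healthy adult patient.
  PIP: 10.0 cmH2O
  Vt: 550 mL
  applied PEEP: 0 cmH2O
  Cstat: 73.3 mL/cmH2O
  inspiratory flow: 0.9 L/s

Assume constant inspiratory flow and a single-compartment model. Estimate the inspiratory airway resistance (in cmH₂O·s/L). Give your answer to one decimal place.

Equation of motion (constant flow): PIP = Vt/C + R·V̇ + PEEP.
R·V̇ = PIP − Vt/C − PEEP = 10.0 − 550/73.3 − 0 = 10.0 − 7.503 − 0 = 2.497 cmH2O.
R = 2.497 / 0.9 = 2.774 cmH2O·s/L.

2.8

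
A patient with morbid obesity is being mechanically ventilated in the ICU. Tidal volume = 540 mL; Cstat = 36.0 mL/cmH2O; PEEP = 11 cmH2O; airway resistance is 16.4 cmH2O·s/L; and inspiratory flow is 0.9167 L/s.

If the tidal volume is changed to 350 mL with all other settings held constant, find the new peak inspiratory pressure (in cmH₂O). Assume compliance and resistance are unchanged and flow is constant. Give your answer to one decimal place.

35.8

PIP = Vt/C + R·V̇ + PEEP (constant-flow equation of motion).
Only the elastic term changes: ΔPIP = ΔVt / C = (350 − 540) / 36.0 = -5.278 cmH2O.
Original PIP = 540/36.0 + 16.4×0.9167 + 11 = 41.034 cmH2O; new PIP = 41.034 + (-5.278) = 35.756 cmH2O.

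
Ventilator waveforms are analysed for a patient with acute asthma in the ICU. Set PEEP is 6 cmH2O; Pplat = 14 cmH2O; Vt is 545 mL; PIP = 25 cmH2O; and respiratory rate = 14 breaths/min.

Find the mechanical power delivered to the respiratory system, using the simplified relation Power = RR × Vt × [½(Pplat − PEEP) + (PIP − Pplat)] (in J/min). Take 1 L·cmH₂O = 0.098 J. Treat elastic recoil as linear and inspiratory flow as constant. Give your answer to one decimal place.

Per-breath work = Vt × [½(Pplat−PEEP) + (PIP−Pplat)] = 0.545 × [0.5×8.0 + 11.0] = 0.545 × 15.0 = 8.175 L·cmH2O.
Power = 14 × 8.175 = 114.45 L·cmH2O/min.
× 0.098 J/(L·cmH2O) → 11.216 J/min.

11.2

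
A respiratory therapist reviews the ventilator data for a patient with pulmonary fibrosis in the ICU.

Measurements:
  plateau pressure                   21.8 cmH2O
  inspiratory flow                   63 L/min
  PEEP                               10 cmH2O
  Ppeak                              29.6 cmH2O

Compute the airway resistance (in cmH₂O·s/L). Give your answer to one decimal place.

Flow: 63 L/min ÷ 60 = 1.05 L/s.
Raw = (PIP − Pplat) / flow = (29.6 − 21.8) / 1.05 = 7.8 / 1.05 = 7.429 cmH2O·s/L.

7.4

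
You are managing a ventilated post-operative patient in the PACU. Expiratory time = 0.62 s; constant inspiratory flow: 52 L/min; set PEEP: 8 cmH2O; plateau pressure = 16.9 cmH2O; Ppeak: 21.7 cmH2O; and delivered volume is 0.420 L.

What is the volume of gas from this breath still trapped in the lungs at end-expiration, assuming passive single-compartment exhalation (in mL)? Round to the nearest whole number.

39

Flow: 52 L/min ÷ 60 = 0.8667 L/s.
R = (PIP − Pplat)/V̇ = (21.7 − 16.9) / 0.8667 = 4.8/0.8667 = 5.538 cmH2O·s/L.
C = Vt/(Pplat − PEEP) = 420.0 / (16.9 − 8) = 420.0/8.9 = 47.191 mL/cmH2O.
τ = R × C = 5.538 × 0.04719 L/cmH2O = 0.2613 s.
Fraction remaining = e^(−Te/τ) = e^(−0.62/0.2613) = 0.09322.
Trapped volume = 420.0 × 0.09322 = 39.152 mL.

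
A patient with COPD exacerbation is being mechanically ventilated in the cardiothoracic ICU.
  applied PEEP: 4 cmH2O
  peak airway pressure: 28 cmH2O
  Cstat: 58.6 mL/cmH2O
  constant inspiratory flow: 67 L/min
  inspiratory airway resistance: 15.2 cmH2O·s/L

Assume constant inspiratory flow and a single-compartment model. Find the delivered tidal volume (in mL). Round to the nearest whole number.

Flow: 67 L/min ÷ 60 = 1.1167 L/s.
Equation of motion (constant flow): PIP = Vt/C + R·V̇ + PEEP.
Vt/C = PIP − R·V̇ − PEEP = 28 − 16.974 − 4 = 7.026 cmH2O.
Vt = C × 7.026 = 58.6 × 7.026 = 411.72 mL.

412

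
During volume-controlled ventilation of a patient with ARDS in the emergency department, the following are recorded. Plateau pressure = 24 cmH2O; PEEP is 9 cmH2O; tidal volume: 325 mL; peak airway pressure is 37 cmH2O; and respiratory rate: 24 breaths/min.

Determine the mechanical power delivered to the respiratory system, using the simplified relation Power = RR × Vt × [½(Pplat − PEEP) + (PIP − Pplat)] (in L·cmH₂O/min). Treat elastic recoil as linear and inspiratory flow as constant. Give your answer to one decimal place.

Per-breath work = Vt × [½(Pplat−PEEP) + (PIP−Pplat)] = 0.325 × [0.5×15.0 + 13.0] = 0.325 × 20.5 = 6.663 L·cmH2O.
Power = 24 × 6.663 = 159.91 L·cmH2O/min.

159.9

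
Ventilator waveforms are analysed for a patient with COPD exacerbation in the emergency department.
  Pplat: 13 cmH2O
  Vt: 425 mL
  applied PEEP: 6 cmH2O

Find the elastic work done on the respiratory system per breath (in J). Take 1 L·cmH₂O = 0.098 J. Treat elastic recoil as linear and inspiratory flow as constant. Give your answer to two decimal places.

0.15

Elastic work ≈ ½ × (Pplat − PEEP) × Vt = 0.5 × (13 − 6) × 0.425 L = 0.5 × 7.0 × 0.425 = 1.488 L·cmH2O.
× 0.098 J/(L·cmH2O) → 0.1458 J.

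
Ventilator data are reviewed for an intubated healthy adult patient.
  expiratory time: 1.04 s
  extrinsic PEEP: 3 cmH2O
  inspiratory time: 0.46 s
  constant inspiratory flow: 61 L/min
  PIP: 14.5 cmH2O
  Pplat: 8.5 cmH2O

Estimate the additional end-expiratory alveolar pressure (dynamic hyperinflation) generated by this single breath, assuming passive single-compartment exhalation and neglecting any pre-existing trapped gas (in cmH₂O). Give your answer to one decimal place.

0.7

Flow: 61 L/min ÷ 60 = 1.0167 L/s.
Vt = flow × Ti = 1.0167 L/s × 0.46 s × 1000 mL/L = 467.68 mL.
R = (PIP − Pplat)/V̇ = (14.5 − 8.5) / 1.0167 = 6.0/1.0167 = 5.901 cmH2O·s/L.
C = Vt/(Pplat − PEEP) = 467.68 / (8.5 − 3) = 467.68/5.5 = 85.033 mL/cmH2O.
τ = R × C = 5.901 × 0.08503 L/cmH2O = 0.5018 s.
Fraction remaining = e^(−Te/τ) = e^(−1.04/0.5018) = 0.1259; trapped volume = 467.68 × 0.1259 = 58.881 mL.
Additional alveolar pressure from trapping ≈ V_trapped / C = 58.881 / 85.033 = 0.6924 cmH2O.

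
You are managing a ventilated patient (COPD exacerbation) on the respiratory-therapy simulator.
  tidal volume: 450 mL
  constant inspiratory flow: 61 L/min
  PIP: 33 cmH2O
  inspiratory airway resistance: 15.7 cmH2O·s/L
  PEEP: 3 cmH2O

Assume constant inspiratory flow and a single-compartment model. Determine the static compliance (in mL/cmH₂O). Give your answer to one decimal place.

32.1

Flow: 61 L/min ÷ 60 = 1.0167 L/s.
Equation of motion (constant flow): PIP = Vt/C + R·V̇ + PEEP.
Vt/C = PIP − R·V̇ − PEEP = 33 − 15.7×1.0167 − 3 = 33 − 15.962 − 3 = 14.038 cmH2O.
C = Vt / 14.038 = 450 / 14.038 = 32.056 mL/cmH2O.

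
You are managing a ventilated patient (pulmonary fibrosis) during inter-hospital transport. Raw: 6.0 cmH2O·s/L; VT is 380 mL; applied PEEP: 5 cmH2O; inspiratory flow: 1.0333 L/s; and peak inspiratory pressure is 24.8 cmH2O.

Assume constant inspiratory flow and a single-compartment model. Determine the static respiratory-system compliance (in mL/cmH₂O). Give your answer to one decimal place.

Equation of motion (constant flow): PIP = Vt/C + R·V̇ + PEEP.
Vt/C = PIP − R·V̇ − PEEP = 24.8 − 6.0×1.0333 − 5 = 24.8 − 6.2 − 5 = 13.6 cmH2O.
C = Vt / 13.6 = 380 / 13.6 = 27.941 mL/cmH2O.

27.9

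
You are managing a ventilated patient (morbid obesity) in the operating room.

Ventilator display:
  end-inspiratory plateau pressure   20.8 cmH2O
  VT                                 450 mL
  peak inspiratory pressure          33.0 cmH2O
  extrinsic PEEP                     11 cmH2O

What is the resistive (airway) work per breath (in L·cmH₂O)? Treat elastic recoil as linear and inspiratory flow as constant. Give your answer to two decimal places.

5.49

With constant inspiratory flow the resistive pressure is constant at PIP − Pplat = 33.0 − 20.8 = 12.2 cmH2O, so resistive work = 12.2 × 0.450 = 5.49 L·cmH2O.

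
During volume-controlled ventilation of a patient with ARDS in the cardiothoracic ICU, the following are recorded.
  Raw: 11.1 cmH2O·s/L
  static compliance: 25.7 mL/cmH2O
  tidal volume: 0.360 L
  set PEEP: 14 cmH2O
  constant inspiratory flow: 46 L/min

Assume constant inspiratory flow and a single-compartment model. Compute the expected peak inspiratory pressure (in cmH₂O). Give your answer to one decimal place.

36.5

Flow: 46 L/min ÷ 60 = 0.7667 L/s.
Equation of motion (constant flow): PIP = Vt/C + R·V̇ + PEEP.
PIP = 360/25.7 + 11.1×0.7667 + 14 = 14.008 + 8.51 + 14 = 36.518 cmH2O.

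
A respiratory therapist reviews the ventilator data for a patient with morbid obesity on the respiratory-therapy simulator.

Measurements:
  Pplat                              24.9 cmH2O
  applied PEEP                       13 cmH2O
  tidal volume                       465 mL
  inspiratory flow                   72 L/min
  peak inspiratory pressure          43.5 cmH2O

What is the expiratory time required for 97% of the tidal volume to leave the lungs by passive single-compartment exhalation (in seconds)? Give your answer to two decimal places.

Flow: 72 L/min ÷ 60 = 1.2 L/s.
R = (PIP − Pplat)/V̇ = (43.5 − 24.9) / 1.2 = 18.6/1.2 = 15.5 cmH2O·s/L.
C = Vt/(Pplat − PEEP) = 465.0 / (24.9 − 13) = 465.0/11.9 = 39.076 mL/cmH2O.
τ = R × C = 15.5 × 0.03908 L/cmH2O = 0.6057 s.
t = −τ·ln(1 − 0.97) = −0.6057·ln(0.03) = 2.124 s.

2.12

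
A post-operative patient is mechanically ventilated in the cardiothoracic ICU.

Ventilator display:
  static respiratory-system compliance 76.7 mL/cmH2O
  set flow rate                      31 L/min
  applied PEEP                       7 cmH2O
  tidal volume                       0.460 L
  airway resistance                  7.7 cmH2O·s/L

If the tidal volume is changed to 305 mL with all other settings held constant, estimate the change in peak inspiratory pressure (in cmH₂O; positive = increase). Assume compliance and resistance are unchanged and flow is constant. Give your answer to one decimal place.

-2.0

PIP = Vt/C + R·V̇ + PEEP (constant-flow equation of motion).
Only the elastic term changes: ΔPIP = ΔVt / C = (305 − 460) / 76.7 = -2.021 cmH2O.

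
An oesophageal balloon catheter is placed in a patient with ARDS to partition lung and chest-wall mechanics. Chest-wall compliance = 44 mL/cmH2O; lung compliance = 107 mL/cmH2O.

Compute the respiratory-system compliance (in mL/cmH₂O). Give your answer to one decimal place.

Lung and chest wall are elastances in series: 1/Crs = 1/CL + 1/Ccw.
1/Crs = 1/107 + 1/44 = 0.03207.
Crs = 31.182 mL/cmH2O.

31.2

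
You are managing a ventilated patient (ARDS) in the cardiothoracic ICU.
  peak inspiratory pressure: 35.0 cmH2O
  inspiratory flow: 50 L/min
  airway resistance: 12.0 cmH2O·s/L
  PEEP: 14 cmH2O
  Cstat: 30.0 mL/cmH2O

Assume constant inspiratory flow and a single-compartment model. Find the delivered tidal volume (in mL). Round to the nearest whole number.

330

Flow: 50 L/min ÷ 60 = 0.8333 L/s.
Equation of motion (constant flow): PIP = Vt/C + R·V̇ + PEEP.
Vt/C = PIP − R·V̇ − PEEP = 35.0 − 10.0 − 14 = 11.0 cmH2O.
Vt = C × 11.0 = 30.0 × 11.0 = 330.0 mL.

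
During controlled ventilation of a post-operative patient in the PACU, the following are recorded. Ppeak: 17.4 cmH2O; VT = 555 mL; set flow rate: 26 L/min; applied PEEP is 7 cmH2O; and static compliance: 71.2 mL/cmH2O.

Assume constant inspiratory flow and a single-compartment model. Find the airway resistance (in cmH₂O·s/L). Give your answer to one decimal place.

Flow: 26 L/min ÷ 60 = 0.4333 L/s.
Equation of motion (constant flow): PIP = Vt/C + R·V̇ + PEEP.
R·V̇ = PIP − Vt/C − PEEP = 17.4 − 555/71.2 − 7 = 17.4 − 7.795 − 7 = 2.605 cmH2O.
R = 2.605 / 0.4333 = 6.012 cmH2O·s/L.

6.0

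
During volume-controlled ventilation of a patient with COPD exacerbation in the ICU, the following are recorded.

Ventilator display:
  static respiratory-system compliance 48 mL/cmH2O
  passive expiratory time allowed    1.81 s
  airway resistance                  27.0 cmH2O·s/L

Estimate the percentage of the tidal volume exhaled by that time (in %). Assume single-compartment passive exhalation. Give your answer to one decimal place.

τ = R × C = 27.0 × 48 mL/cmH2O = 27.0 × 0.048 L/cmH2O = 1.296 s.
Passive exhalation: V(t)/V₀ = e^(−t/τ) = e^(−1.81/1.296) = 0.2474.
Fraction exhaled = 1 − 0.2474 = 0.7526 → 75.26%.

75.3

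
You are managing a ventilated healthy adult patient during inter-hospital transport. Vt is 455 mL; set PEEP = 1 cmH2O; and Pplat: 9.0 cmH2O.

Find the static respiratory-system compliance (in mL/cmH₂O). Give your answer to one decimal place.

56.9

Cstat = Vt / (Pplat − PEEP) = 455 / (9.0 − 1) = 455 / 8.0 = 56.875 mL/cmH2O.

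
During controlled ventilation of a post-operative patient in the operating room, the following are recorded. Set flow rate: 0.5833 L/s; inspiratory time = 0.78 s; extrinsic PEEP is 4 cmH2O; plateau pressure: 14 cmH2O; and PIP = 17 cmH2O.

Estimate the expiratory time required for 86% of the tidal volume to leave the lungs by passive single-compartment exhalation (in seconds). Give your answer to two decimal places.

Vt = flow × Ti = 0.5833 L/s × 0.78 s × 1000 mL/L = 454.97 mL.
R = (PIP − Pplat)/V̇ = (17 − 14) / 0.5833 = 3.0/0.5833 = 5.143 cmH2O·s/L.
C = Vt/(Pplat − PEEP) = 454.97 / (14 − 4) = 454.97/10.0 = 45.497 mL/cmH2O.
τ = R × C = 5.143 × 0.0455 L/cmH2O = 0.234 s.
t = −τ·ln(1 − 0.86) = −0.234·ln(0.14) = 0.4601 s.

0.46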